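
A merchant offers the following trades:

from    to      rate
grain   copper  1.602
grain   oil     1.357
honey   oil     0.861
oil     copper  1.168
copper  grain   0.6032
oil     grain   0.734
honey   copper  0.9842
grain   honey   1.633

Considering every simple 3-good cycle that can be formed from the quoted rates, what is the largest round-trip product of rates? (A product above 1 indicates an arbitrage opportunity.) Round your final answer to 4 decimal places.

grain→honey→oil→grain: 1.633 × 0.861 × 0.734 = 1.03201
grain→honey→copper→grain: 1.633 × 0.9842 × 0.6032 = 0.96946
grain→oil→copper→grain: 1.357 × 1.168 × 0.6032 = 0.95606
Maximum is grain→honey→oil→grain at 1.0320; arbitrage exists.

1.0320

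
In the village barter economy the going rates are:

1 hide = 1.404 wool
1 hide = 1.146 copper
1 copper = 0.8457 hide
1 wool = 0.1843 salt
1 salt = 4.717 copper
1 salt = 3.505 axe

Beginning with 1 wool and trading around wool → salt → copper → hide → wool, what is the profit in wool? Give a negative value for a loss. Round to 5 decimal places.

0.03223

1 wool × 0.1843 = 0.1843 salt
0.1843 salt × 4.717 = 0.8693431 copper
0.8693431 copper × 0.8457 = 0.73520345967 hide
0.73520345967 hide × 1.404 = 1.03222565737668 wool
Net change: 1.03222565737668 − 1 = 0.03222565737668 wool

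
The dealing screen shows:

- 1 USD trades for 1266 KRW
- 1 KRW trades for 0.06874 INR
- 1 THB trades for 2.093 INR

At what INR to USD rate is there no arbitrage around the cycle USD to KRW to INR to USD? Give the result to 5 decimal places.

0.01149

Known legs of the cycle: 1266 × 0.06874 = 87.02484
For no arbitrage the full-cycle product must be 1, so the missing rate is 1 / 87.02484 ≈ 0.0114910.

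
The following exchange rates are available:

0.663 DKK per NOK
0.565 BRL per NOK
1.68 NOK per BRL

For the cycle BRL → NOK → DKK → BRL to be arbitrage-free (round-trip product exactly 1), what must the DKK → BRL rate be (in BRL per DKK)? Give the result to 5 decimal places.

0.89780

Known legs of the cycle: 1.68 × 0.663 = 1.11384
For no arbitrage the full-cycle product must be 1, so the missing rate is 1 / 1.11384 ≈ 0.8977950.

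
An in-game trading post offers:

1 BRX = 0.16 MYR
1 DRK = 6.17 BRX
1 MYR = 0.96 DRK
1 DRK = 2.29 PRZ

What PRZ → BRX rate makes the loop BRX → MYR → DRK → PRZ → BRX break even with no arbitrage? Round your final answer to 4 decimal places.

2.8430

Known legs of the cycle: 0.16 × 0.96 × 2.29 = 0.351744
For no arbitrage the full-cycle product must be 1, so the missing rate is 1 / 0.351744 ≈ 2.842977.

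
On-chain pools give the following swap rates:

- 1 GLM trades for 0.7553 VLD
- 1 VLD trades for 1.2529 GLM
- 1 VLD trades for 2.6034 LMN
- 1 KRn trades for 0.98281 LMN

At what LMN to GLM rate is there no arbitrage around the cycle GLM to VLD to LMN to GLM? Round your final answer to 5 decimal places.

Known legs of the cycle: 0.7553 × 2.6034 = 1.96634802
For no arbitrage the full-cycle product must be 1, so the missing rate is 1 / 1.96634802 ≈ 0.5085570.

0.50856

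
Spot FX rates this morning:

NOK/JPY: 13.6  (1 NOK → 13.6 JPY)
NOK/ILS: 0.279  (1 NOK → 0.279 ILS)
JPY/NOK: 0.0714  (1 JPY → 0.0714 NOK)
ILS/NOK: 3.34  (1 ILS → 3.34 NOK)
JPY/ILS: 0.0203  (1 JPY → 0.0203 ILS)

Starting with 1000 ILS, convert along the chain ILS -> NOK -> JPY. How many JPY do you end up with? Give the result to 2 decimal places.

1000 ILS × 3.34 = 3340 NOK
3340 NOK × 13.6 = 45424 JPY

45424.00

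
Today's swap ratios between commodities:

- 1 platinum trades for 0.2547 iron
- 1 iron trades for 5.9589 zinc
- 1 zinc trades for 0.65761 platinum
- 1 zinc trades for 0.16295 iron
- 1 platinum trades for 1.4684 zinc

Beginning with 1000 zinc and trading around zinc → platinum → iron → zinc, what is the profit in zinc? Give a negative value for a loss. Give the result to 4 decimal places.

-1.9244

1000 zinc × 0.65761 = 657.61 platinum
657.61 platinum × 0.2547 = 167.493267 iron
167.493267 iron × 5.9589 = 998.0756287263 zinc
Net change: 998.0756287263 − 1000 = -1.9243712737 zinc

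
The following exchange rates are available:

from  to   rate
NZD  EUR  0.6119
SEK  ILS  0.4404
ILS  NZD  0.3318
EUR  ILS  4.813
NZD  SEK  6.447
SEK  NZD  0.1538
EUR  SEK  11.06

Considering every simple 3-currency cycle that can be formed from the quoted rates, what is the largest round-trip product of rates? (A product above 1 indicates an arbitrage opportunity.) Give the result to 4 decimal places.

1.0409

NZD→EUR→SEK→NZD: 0.6119 × 11.06 × 0.1538 = 1.04086
NZD→EUR→ILS→NZD: 0.6119 × 4.813 × 0.3318 = 0.97718
NZD→SEK→ILS→NZD: 6.447 × 0.4404 × 0.3318 = 0.94207
Maximum is NZD→EUR→SEK→NZD at 1.0409; arbitrage exists.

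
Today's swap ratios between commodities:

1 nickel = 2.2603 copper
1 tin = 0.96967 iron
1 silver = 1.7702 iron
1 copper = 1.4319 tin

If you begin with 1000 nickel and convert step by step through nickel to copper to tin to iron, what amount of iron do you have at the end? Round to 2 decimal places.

1000 nickel × 2.2603 = 2260.3 copper
2260.3 copper × 1.4319 = 3236.52357 tin
3236.52357 tin × 0.96967 = 3138.3598101219 iron

3138.36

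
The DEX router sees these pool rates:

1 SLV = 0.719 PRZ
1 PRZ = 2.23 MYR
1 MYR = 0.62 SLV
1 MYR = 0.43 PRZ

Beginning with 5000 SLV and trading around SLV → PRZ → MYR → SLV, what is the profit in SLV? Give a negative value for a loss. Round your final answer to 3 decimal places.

-29.553

5000 SLV × 0.719 = 3595 PRZ
3595 PRZ × 2.23 = 8016.85 MYR
8016.85 MYR × 0.62 = 4970.447 SLV
Net change: 4970.447 − 5000 = -29.553 SLV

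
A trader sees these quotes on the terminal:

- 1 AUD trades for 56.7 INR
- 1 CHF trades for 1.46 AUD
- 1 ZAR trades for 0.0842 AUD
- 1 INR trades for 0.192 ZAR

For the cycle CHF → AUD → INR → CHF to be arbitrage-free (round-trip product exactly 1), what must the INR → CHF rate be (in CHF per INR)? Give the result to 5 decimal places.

0.01208

Known legs of the cycle: 1.46 × 56.7 = 82.782
For no arbitrage the full-cycle product must be 1, so the missing rate is 1 / 82.782 ≈ 0.0120799.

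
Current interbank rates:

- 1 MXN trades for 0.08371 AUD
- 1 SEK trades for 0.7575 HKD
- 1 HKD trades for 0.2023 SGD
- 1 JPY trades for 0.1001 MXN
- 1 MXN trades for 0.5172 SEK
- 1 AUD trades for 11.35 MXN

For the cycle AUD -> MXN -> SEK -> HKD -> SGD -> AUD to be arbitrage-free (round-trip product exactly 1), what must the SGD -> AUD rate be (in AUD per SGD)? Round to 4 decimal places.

Known legs of the cycle: 11.35 × 0.5172 × 0.7575 × 0.2023 = 0.899565720795
For no arbitrage the full-cycle product must be 1, so the missing rate is 1 / 0.899565720795 ≈ 1.111648.

1.1116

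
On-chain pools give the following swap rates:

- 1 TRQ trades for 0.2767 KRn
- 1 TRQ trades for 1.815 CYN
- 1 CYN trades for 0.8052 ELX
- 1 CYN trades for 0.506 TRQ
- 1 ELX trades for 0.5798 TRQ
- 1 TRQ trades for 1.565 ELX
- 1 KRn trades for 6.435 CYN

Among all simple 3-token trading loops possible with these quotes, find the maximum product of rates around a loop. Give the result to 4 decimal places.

0.9010

KRn→CYN→TRQ→KRn: 6.435 × 0.506 × 0.2767 = 0.90097
TRQ→CYN→ELX→TRQ: 1.815 × 0.8052 × 0.5798 = 0.84734
Maximum is KRn→CYN→TRQ→KRn at 0.9010; no arbitrage — every cycle loses value.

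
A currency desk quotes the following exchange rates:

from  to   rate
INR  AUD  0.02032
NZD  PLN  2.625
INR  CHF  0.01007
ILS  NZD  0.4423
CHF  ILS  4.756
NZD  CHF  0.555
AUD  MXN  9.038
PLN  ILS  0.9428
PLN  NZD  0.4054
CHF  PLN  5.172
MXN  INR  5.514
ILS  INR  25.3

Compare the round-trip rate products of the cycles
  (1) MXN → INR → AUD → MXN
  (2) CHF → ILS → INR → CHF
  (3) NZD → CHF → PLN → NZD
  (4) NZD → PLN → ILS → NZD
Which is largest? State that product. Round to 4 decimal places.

(1) 5.514 × 0.02032 × 9.038 = 1.01266
(2) 4.756 × 25.3 × 0.01007 = 1.21169
(3) 0.555 × 5.172 × 0.4054 = 1.16368
(4) 2.625 × 0.9428 × 0.4423 = 1.09463
Highest is cycle (2) at 1.2117 (>1, arbitrage).

1.2117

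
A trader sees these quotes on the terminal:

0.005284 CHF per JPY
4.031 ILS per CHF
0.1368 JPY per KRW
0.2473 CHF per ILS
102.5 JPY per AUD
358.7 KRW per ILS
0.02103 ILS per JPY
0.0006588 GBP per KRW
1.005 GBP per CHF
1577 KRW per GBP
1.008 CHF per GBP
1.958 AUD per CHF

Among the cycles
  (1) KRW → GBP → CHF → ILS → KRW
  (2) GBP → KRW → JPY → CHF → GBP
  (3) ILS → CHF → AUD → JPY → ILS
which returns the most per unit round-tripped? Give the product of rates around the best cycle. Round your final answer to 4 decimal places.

1.1456

(1) 0.0006588 × 1.008 × 4.031 × 358.7 = 0.96019
(2) 1577 × 0.1368 × 0.005284 × 1.005 = 1.14564
(3) 0.2473 × 1.958 × 102.5 × 0.02103 = 1.04376
Highest is cycle (2) at 1.1456 (>1, arbitrage).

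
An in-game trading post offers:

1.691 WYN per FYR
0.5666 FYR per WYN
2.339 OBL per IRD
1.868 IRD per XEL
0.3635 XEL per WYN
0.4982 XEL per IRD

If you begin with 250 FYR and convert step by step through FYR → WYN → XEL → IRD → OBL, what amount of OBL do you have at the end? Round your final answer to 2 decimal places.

671.42

250 FYR × 1.691 = 422.75 WYN
422.75 WYN × 0.3635 = 153.669625 XEL
153.669625 XEL × 1.868 = 287.0548595 IRD
287.0548595 IRD × 2.339 = 671.4213163705 OBL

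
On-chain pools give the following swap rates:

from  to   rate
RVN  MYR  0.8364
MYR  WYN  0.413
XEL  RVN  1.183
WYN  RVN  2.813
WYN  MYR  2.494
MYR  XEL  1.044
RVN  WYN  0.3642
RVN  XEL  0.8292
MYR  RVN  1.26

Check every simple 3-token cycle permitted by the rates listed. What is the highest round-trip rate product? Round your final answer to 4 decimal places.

WYN→MYR→RVN→WYN: 2.494 × 1.26 × 0.3642 = 1.14448
RVN→MYR→XEL→RVN: 0.8364 × 1.044 × 1.183 = 1.03300
WYN→RVN→MYR→WYN: 2.813 × 0.8364 × 0.413 = 0.97170
Maximum is WYN→MYR→RVN→WYN at 1.1445; arbitrage exists.

1.1445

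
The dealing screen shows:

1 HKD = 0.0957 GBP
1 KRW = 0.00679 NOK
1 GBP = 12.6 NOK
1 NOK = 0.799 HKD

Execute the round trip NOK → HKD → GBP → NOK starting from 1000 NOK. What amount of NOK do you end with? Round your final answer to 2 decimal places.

1000 NOK × 0.799 = 799 HKD
799 HKD × 0.0957 = 76.4643 GBP
76.4643 GBP × 12.6 = 963.45018 NOK

963.45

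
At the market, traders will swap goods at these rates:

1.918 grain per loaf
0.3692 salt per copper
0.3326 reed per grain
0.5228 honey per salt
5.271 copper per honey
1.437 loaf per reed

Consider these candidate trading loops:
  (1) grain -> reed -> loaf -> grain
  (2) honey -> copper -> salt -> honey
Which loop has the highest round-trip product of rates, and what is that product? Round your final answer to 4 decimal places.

1.0174

(1) 0.3326 × 1.437 × 1.918 = 0.91670
(2) 5.271 × 0.3692 × 0.5228 = 1.01740
Highest is cycle (2) at 1.0174 (>1, arbitrage).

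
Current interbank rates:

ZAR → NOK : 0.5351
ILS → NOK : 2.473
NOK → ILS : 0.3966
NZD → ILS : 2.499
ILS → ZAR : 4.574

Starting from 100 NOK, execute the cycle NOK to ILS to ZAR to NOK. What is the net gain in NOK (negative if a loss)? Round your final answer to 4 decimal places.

100 NOK × 0.3966 = 39.66 ILS
39.66 ILS × 4.574 = 181.40484 ZAR
181.40484 ZAR × 0.5351 = 97.069729884 NOK
Net change: 97.069729884 − 100 = -2.930270116 NOK

-2.9303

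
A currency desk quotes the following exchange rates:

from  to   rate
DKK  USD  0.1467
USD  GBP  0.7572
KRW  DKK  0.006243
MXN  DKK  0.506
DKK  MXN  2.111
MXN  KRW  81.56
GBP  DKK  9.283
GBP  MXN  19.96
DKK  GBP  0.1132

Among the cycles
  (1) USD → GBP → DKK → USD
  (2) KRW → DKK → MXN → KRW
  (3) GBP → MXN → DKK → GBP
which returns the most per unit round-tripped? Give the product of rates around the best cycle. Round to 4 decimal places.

(1) 0.7572 × 9.283 × 0.1467 = 1.03117
(2) 0.006243 × 2.111 × 81.56 = 1.07488
(3) 19.96 × 0.506 × 0.1132 = 1.14329
Highest is cycle (3) at 1.1433 (>1, arbitrage).

1.1433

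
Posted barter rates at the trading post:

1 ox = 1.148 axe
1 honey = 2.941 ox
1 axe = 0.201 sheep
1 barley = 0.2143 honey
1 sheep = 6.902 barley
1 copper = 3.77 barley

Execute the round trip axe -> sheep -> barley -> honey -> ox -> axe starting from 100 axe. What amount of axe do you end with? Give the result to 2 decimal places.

100.38

100 axe × 0.201 = 20.1 sheep
20.1 sheep × 6.902 = 138.7302 barley
138.7302 barley × 0.2143 = 29.72988186 honey
29.72988186 honey × 2.941 = 87.43558255026 ox
87.43558255026 ox × 1.148 = 100.37604876769848 axe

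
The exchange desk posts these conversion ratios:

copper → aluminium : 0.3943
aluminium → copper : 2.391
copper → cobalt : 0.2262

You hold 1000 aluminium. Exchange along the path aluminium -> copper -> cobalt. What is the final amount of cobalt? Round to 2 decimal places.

540.84

1000 aluminium × 2.391 = 2391 copper
2391 copper × 0.2262 = 540.8442 cobalt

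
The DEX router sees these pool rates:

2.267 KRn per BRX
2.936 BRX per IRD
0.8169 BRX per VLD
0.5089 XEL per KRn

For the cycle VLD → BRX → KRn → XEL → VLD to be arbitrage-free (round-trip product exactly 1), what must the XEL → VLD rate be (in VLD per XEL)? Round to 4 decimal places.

1.0611

Known legs of the cycle: 0.8169 × 2.267 × 0.5089 = 0.94243816947
For no arbitrage the full-cycle product must be 1, so the missing rate is 1 / 0.94243816947 ≈ 1.061078.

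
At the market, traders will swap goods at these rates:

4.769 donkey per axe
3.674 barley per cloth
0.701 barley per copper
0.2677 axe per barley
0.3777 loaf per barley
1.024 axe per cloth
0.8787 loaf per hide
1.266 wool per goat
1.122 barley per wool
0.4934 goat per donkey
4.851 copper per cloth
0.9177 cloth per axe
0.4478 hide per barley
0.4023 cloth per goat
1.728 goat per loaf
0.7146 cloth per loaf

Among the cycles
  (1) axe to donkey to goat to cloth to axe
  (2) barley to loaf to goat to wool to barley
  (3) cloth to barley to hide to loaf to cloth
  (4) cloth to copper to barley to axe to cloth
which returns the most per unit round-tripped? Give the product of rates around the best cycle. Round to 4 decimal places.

1.0331

(1) 4.769 × 0.4934 × 0.4023 × 1.024 = 0.96934
(2) 0.3777 × 1.728 × 1.266 × 1.122 = 0.92708
(3) 3.674 × 0.4478 × 0.8787 × 0.7146 = 1.03306
(4) 4.851 × 0.701 × 0.2677 × 0.9177 = 0.83541
Highest is cycle (3) at 1.0331 (>1, arbitrage).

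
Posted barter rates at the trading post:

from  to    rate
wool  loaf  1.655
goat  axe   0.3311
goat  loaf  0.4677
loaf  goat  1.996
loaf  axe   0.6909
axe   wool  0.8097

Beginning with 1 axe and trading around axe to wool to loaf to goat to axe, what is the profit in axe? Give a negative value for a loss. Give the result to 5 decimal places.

-0.11439

1 axe × 0.8097 = 0.8097 wool
0.8097 wool × 1.655 = 1.3400535 loaf
1.3400535 loaf × 1.996 = 2.674746786 goat
2.674746786 goat × 0.3311 = 0.8856086608446 axe
Net change: 0.8856086608446 − 1 = -0.1143913391554 axe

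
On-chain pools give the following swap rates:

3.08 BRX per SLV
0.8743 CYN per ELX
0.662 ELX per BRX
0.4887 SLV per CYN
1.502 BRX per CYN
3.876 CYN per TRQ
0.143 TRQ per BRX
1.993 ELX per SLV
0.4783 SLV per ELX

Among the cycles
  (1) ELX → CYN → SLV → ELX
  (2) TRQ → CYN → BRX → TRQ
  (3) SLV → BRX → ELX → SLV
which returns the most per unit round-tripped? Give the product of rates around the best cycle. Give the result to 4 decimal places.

0.9752

(1) 0.8743 × 0.4887 × 1.993 = 0.85155
(2) 3.876 × 1.502 × 0.143 = 0.83251
(3) 3.08 × 0.662 × 0.4783 = 0.97523
Highest is cycle (3) at 0.9752 (≤1, no arbitrage).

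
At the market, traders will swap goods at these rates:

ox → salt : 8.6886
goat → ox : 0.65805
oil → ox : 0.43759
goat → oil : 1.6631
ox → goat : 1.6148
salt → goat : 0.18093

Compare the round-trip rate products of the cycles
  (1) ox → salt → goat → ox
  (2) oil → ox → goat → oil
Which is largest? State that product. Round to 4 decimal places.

1.1752

(1) 8.6886 × 0.18093 × 0.65805 = 1.03447
(2) 0.43759 × 1.6148 × 1.6631 = 1.17518
Highest is cycle (2) at 1.1752 (>1, arbitrage).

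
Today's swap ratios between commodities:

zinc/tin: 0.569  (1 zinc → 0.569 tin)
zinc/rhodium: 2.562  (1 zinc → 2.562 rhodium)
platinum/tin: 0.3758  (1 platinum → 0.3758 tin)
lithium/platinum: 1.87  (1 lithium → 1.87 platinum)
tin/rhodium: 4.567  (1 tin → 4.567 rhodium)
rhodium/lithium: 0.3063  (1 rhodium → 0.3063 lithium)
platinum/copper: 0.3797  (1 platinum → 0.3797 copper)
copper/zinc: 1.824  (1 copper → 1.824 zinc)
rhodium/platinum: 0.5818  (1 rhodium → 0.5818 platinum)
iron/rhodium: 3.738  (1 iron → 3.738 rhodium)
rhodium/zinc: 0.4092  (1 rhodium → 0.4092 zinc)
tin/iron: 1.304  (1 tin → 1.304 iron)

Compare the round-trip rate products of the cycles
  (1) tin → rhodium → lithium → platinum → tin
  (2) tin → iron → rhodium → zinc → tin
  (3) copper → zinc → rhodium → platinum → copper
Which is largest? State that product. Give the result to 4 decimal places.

1.1349

(1) 4.567 × 0.3063 × 1.87 × 0.3758 = 0.98305
(2) 1.304 × 3.738 × 0.4092 × 0.569 = 1.13492
(3) 1.824 × 2.562 × 0.5818 × 0.3797 = 1.03233
Highest is cycle (2) at 1.1349 (>1, arbitrage).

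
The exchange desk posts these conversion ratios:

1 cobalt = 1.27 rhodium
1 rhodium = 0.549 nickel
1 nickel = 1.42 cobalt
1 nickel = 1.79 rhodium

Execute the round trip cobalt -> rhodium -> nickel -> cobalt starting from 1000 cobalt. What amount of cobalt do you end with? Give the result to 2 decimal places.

1000 cobalt × 1.27 = 1270 rhodium
1270 rhodium × 0.549 = 697.23 nickel
697.23 nickel × 1.42 = 990.0666 cobalt

990.07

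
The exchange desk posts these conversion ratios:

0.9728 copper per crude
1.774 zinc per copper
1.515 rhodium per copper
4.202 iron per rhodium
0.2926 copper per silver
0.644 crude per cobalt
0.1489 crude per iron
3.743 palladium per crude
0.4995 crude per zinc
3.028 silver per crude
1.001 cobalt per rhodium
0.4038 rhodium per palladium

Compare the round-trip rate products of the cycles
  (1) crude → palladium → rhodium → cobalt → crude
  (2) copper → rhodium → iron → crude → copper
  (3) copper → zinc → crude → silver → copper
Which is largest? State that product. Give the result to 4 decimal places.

0.9743

(1) 3.743 × 0.4038 × 1.001 × 0.644 = 0.97433
(2) 1.515 × 4.202 × 0.1489 × 0.9728 = 0.92212
(3) 1.774 × 0.4995 × 3.028 × 0.2926 = 0.78509
Highest is cycle (1) at 0.9743 (≤1, no arbitrage).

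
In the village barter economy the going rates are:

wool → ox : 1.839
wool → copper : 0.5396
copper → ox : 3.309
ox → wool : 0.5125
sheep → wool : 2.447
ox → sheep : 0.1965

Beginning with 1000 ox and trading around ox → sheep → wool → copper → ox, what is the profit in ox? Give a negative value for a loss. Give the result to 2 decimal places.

-141.45

1000 ox × 0.1965 = 196.5 sheep
196.5 sheep × 2.447 = 480.8355 wool
480.8355 wool × 0.5396 = 259.4588358 copper
259.4588358 copper × 3.309 = 858.5492876622 ox
Net change: 858.5492876622 − 1000 = -141.4507123378 ox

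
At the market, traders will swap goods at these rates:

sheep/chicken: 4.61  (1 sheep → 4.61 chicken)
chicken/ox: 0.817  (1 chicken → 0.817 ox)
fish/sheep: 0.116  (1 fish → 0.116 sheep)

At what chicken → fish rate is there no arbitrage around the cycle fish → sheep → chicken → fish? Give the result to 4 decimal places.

1.8700

Known legs of the cycle: 0.116 × 4.61 = 0.53476
For no arbitrage the full-cycle product must be 1, so the missing rate is 1 / 0.53476 ≈ 1.869998.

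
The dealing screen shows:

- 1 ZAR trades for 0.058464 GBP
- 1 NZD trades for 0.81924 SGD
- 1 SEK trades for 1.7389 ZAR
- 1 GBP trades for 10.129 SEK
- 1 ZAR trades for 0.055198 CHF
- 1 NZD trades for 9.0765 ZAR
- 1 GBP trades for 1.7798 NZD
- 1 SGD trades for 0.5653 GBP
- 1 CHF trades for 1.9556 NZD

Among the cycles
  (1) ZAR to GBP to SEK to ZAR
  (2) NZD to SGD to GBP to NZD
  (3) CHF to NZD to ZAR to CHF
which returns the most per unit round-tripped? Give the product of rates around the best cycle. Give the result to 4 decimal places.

(1) 0.058464 × 10.129 × 1.7389 = 1.02975
(2) 0.81924 × 0.5653 × 1.7798 = 0.82425
(3) 1.9556 × 9.0765 × 0.055198 = 0.97976
Highest is cycle (1) at 1.0297 (>1, arbitrage).

1.0297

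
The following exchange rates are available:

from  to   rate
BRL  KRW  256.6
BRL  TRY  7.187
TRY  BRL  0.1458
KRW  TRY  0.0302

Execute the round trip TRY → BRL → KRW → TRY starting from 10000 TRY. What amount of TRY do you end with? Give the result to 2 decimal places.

11298.51

10000 TRY × 0.1458 = 1458 BRL
1458 BRL × 256.6 = 374122.8 KRW
374122.8 KRW × 0.0302 = 11298.50856 TRY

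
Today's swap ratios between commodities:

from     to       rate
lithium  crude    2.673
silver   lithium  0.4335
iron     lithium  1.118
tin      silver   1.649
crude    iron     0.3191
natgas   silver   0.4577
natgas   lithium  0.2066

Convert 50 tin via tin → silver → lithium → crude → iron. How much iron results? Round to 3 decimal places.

50 tin × 1.649 = 82.45 silver
82.45 silver × 0.4335 = 35.742075 lithium
35.742075 lithium × 2.673 = 95.538566475 crude
95.538566475 crude × 0.3191 = 30.4863565621725 iron

30.486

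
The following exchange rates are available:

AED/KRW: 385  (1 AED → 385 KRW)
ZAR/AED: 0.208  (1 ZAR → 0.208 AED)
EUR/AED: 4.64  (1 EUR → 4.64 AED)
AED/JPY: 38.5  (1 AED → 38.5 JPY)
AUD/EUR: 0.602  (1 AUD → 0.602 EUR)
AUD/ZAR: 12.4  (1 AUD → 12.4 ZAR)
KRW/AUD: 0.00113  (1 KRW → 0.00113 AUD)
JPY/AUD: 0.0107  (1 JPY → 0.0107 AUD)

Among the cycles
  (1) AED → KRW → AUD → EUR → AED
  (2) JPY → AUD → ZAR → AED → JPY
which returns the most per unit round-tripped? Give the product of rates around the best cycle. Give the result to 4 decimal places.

1.2152

(1) 385 × 0.00113 × 0.602 × 4.64 = 1.21522
(2) 0.0107 × 12.4 × 0.208 × 38.5 = 1.06250
Highest is cycle (1) at 1.2152 (>1, arbitrage).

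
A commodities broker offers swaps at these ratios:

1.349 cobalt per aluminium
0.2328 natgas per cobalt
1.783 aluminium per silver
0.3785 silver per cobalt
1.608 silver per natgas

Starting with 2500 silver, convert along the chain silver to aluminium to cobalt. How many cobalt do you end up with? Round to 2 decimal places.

2500 silver × 1.783 = 4457.5 aluminium
4457.5 aluminium × 1.349 = 6013.1675 cobalt

6013.17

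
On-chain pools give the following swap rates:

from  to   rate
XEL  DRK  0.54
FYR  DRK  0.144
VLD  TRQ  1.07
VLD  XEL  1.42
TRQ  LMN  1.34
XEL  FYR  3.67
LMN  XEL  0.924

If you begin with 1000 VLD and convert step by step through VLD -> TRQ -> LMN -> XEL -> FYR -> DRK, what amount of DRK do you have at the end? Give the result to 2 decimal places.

1000 VLD × 1.07 = 1070 TRQ
1070 TRQ × 1.34 = 1433.8 LMN
1433.8 LMN × 0.924 = 1324.8312 XEL
1324.8312 XEL × 3.67 = 4862.130504 FYR
4862.130504 FYR × 0.144 = 700.146792576 DRK

700.15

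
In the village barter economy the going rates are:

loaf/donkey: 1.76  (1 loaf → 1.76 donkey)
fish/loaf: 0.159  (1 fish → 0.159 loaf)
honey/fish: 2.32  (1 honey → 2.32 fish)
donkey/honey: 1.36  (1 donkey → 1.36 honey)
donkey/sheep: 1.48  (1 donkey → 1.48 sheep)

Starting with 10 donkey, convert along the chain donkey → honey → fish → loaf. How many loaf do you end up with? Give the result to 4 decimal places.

10 donkey × 1.36 = 13.6 honey
13.6 honey × 2.32 = 31.552 fish
31.552 fish × 0.159 = 5.016768 loaf

5.0168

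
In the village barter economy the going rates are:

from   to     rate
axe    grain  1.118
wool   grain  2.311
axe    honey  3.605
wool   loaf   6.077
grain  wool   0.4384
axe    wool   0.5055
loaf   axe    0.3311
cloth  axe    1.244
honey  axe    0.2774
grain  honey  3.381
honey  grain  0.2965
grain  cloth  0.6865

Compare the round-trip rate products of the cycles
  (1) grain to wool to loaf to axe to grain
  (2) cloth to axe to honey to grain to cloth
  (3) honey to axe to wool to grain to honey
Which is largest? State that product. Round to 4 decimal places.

(1) 0.4384 × 6.077 × 0.3311 × 1.118 = 0.98619
(2) 1.244 × 3.605 × 0.2965 × 0.6865 = 0.91283
(3) 0.2774 × 0.5055 × 2.311 × 3.381 = 1.09565
Highest is cycle (3) at 1.0957 (>1, arbitrage).

1.0957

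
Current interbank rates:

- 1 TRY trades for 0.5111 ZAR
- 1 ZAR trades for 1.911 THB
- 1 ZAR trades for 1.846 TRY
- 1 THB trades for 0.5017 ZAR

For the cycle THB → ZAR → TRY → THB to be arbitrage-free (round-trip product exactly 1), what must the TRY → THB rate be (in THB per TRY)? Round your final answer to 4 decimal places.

Known legs of the cycle: 0.5017 × 1.846 = 0.9261382
For no arbitrage the full-cycle product must be 1, so the missing rate is 1 / 0.9261382 ≈ 1.079752.

1.0798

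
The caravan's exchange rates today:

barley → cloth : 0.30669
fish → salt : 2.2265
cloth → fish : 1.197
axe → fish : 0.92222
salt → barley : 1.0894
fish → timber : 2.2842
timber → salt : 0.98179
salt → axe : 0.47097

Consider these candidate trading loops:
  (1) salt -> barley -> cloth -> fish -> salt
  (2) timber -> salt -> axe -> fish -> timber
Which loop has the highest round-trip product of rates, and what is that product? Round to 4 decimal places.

(1) 1.0894 × 0.30669 × 1.197 × 2.2265 = 0.89044
(2) 0.98179 × 0.47097 × 0.92222 × 2.2842 = 0.97405
Highest is cycle (2) at 0.9740 (≤1, no arbitrage).

0.9740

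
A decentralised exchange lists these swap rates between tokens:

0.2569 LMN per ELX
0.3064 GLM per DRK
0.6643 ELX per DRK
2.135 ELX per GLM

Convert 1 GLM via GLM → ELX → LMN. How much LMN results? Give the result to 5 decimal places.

1 GLM × 2.135 = 2.135 ELX
2.135 ELX × 0.2569 = 0.5484815 LMN

0.54848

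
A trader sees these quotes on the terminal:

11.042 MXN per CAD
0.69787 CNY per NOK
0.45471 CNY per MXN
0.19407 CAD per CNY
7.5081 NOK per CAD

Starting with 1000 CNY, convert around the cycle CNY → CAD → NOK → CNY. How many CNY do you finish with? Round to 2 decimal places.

1000 CNY × 0.19407 = 194.07 CAD
194.07 CAD × 7.5081 = 1457.096967 NOK
1457.096967 NOK × 0.69787 = 1016.86426036029 CNY

1016.86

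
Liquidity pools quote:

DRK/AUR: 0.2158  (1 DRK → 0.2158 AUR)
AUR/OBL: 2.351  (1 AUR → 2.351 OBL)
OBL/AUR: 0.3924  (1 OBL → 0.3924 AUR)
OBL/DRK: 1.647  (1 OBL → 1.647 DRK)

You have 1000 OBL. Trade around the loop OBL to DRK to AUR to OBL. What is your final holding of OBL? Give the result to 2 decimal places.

835.60

1000 OBL × 1.647 = 1647 DRK
1647 DRK × 0.2158 = 355.4226 AUR
355.4226 AUR × 2.351 = 835.5985326 OBL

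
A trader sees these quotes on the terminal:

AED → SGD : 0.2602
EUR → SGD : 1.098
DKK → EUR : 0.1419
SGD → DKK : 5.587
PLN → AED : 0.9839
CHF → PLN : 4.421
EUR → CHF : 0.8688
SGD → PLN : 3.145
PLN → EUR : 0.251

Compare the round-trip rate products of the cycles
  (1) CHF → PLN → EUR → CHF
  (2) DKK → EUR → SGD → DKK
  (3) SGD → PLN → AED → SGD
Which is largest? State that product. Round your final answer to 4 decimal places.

0.9641

(1) 4.421 × 0.251 × 0.8688 = 0.96408
(2) 0.1419 × 1.098 × 5.587 = 0.87049
(3) 3.145 × 0.9839 × 0.2602 = 0.80515
Highest is cycle (1) at 0.9641 (≤1, no arbitrage).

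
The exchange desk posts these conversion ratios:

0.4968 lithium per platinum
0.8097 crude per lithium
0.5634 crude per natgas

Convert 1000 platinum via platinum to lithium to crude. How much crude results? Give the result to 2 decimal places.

1000 platinum × 0.4968 = 496.8 lithium
496.8 lithium × 0.8097 = 402.25896 crude

402.26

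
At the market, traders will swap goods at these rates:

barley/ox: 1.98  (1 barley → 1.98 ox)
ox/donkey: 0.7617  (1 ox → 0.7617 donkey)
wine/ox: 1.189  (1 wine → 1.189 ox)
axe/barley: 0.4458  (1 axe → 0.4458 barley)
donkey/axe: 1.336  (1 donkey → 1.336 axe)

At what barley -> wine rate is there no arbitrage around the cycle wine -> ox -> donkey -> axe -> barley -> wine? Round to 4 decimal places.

1.8539

Known legs of the cycle: 1.189 × 0.7617 × 1.336 × 0.4458 = 0.53940172687344
For no arbitrage the full-cycle product must be 1, so the missing rate is 1 / 0.53940172687344 ≈ 1.853906.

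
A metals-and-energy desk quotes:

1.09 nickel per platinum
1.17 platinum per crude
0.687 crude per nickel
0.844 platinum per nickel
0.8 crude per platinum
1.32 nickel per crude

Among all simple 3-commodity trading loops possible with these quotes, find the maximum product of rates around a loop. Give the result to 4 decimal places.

0.8913

nickel→platinum→crude→nickel: 0.844 × 0.8 × 1.32 = 0.89126
nickel→crude→platinum→nickel: 0.687 × 1.17 × 1.09 = 0.87613
Maximum is nickel→platinum→crude→nickel at 0.8913; no arbitrage — every cycle loses value.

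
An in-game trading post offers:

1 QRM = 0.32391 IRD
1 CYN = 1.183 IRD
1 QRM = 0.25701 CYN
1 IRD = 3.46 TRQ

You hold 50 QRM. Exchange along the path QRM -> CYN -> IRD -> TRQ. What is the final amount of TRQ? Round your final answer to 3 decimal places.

52.599

50 QRM × 0.25701 = 12.8505 CYN
12.8505 CYN × 1.183 = 15.2021415 IRD
15.2021415 IRD × 3.46 = 52.59940959 TRQ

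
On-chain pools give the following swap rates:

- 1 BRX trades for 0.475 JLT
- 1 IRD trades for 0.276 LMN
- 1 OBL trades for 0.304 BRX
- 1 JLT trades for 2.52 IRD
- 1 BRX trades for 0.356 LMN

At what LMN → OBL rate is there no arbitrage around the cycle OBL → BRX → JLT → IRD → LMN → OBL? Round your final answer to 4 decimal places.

9.9569

Known legs of the cycle: 0.304 × 0.475 × 2.52 × 0.276 = 0.100433088
For no arbitrage the full-cycle product must be 1, so the missing rate is 1 / 0.100433088 ≈ 9.956878.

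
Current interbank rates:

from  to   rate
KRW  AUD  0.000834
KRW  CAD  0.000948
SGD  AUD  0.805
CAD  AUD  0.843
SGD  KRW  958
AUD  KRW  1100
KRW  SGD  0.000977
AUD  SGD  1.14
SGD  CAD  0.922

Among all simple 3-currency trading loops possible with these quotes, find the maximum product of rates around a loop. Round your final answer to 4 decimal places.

0.9108

AUD→SGD→KRW→AUD: 1.14 × 958 × 0.000834 = 0.91083
CAD→AUD→SGD→CAD: 0.843 × 1.14 × 0.922 = 0.88606
CAD→AUD→KRW→CAD: 0.843 × 1100 × 0.000948 = 0.87908
AUD→KRW→SGD→AUD: 1100 × 0.000977 × 0.805 = 0.86513
Maximum is AUD→SGD→KRW→AUD at 0.9108; no arbitrage — every cycle loses value.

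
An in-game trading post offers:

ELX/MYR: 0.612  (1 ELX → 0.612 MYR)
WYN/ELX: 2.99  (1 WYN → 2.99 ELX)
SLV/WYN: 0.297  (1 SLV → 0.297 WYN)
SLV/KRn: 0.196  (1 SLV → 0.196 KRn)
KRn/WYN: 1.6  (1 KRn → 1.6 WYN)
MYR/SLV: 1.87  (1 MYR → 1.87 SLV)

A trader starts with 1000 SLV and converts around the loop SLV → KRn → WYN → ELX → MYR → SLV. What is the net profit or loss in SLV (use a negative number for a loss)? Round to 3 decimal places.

73.100

1000 SLV × 0.196 = 196 KRn
196 KRn × 1.6 = 313.6 WYN
313.6 WYN × 2.99 = 937.664 ELX
937.664 ELX × 0.612 = 573.850368 MYR
573.850368 MYR × 1.87 = 1073.10018816 SLV
Net change: 1073.10018816 − 1000 = 73.10018816 SLV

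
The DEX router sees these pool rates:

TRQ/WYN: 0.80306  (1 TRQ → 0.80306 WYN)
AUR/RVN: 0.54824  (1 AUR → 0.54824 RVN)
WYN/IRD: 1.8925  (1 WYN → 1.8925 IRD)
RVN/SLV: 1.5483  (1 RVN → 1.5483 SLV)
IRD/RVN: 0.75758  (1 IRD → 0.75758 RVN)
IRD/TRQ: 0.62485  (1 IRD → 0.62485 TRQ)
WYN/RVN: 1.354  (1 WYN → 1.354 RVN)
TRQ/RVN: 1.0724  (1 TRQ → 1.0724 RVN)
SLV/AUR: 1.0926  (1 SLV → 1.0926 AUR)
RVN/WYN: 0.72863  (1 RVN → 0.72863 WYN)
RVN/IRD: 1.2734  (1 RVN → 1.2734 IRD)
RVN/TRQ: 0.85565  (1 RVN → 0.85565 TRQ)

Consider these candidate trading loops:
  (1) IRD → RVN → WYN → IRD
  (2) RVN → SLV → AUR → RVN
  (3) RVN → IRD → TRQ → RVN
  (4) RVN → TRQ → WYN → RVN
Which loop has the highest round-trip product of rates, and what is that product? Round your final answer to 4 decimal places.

(1) 0.75758 × 0.72863 × 1.8925 = 1.04465
(2) 1.5483 × 1.0926 × 0.54824 = 0.92744
(3) 1.2734 × 0.62485 × 1.0724 = 0.85329
(4) 0.85565 × 0.80306 × 1.354 = 0.93039
Highest is cycle (1) at 1.0447 (>1, arbitrage).

1.0447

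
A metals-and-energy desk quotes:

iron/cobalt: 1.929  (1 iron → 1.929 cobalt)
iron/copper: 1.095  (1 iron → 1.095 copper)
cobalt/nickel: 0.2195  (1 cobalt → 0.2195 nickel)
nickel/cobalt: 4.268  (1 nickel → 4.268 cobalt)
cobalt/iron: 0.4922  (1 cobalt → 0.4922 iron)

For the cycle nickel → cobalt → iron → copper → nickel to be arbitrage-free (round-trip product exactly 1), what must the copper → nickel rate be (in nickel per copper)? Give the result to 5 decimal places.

Known legs of the cycle: 4.268 × 0.4922 × 1.095 = 2.300277012
For no arbitrage the full-cycle product must be 1, so the missing rate is 1 / 2.300277012 ≈ 0.4347302.

0.43473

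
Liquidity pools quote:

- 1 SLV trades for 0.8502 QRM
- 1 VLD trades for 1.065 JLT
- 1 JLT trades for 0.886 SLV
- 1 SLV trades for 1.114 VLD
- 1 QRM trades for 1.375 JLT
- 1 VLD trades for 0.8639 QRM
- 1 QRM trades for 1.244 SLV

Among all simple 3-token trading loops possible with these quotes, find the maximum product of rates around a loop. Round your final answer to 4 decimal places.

QRM→SLV→VLD→QRM: 1.244 × 1.114 × 0.8639 = 1.19721
VLD→JLT→SLV→VLD: 1.065 × 0.886 × 1.114 = 1.05116
QRM→JLT→SLV→QRM: 1.375 × 0.886 × 0.8502 = 1.03576
Maximum is QRM→SLV→VLD→QRM at 1.1972; arbitrage exists.

1.1972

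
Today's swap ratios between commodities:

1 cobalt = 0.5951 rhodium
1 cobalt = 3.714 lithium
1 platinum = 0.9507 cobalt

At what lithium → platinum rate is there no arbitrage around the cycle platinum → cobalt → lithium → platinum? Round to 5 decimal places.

0.28321

Known legs of the cycle: 0.9507 × 3.714 = 3.5308998
For no arbitrage the full-cycle product must be 1, so the missing rate is 1 / 3.5308998 ≈ 0.2832139.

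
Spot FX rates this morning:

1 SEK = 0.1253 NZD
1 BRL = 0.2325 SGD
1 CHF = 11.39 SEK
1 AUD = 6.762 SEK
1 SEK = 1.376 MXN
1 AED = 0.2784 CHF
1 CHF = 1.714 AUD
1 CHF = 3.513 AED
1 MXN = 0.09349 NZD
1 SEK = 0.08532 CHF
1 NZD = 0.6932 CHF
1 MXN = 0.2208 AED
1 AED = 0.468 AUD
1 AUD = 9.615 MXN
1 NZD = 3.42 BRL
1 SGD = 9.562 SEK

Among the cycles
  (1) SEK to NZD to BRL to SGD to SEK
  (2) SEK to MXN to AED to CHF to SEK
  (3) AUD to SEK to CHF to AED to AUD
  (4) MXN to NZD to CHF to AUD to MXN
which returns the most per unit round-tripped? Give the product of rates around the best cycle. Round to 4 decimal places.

1.0680

(1) 0.1253 × 3.42 × 0.2325 × 9.562 = 0.95268
(2) 1.376 × 0.2208 × 0.2784 × 11.39 = 0.96341
(3) 6.762 × 0.08532 × 3.513 × 0.468 = 0.94853
(4) 0.09349 × 0.6932 × 1.714 × 9.615 = 1.06803
Highest is cycle (4) at 1.0680 (>1, arbitrage).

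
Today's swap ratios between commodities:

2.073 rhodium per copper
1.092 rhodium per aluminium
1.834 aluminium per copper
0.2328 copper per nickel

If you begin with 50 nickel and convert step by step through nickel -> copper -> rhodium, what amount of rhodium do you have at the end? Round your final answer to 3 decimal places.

50 nickel × 0.2328 = 11.64 copper
11.64 copper × 2.073 = 24.12972 rhodium

24.130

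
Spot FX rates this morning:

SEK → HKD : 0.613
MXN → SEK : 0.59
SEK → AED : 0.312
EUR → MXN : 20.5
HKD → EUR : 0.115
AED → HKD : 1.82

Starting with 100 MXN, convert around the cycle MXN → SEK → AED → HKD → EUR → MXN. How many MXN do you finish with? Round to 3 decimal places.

78.982

100 MXN × 0.59 = 59 SEK
59 SEK × 0.312 = 18.408 AED
18.408 AED × 1.82 = 33.50256 HKD
33.50256 HKD × 0.115 = 3.8527944 EUR
3.8527944 EUR × 20.5 = 78.9822852 MXN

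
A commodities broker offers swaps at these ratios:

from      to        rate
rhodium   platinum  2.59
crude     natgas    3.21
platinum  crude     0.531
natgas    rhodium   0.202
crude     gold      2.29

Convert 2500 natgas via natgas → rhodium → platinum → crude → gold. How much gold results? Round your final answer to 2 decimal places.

1590.45

2500 natgas × 0.202 = 505 rhodium
505 rhodium × 2.59 = 1307.95 platinum
1307.95 platinum × 0.531 = 694.52145 crude
694.52145 crude × 2.29 = 1590.4541205 gold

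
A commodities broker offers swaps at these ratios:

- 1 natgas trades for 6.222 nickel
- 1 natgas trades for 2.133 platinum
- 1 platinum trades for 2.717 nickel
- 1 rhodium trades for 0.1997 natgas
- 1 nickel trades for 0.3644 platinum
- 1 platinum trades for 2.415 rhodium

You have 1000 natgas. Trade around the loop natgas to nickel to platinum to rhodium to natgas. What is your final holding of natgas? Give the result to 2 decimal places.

1000 natgas × 6.222 = 6222 nickel
6222 nickel × 0.3644 = 2267.2968 platinum
2267.2968 platinum × 2.415 = 5475.521772 rhodium
5475.521772 rhodium × 0.1997 = 1093.4616978684 natgas

1093.46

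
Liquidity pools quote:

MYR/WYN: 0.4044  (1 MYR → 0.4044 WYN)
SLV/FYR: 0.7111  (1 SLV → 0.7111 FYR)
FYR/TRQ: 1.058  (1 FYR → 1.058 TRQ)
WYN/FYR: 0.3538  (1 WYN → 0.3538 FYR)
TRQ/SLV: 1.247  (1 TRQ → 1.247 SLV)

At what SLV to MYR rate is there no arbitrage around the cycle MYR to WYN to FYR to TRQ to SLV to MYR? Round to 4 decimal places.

Known legs of the cycle: 0.4044 × 0.3538 × 1.058 × 1.247 = 0.18876483669072
For no arbitrage the full-cycle product must be 1, so the missing rate is 1 / 0.18876483669072 ≈ 5.297597.

5.2976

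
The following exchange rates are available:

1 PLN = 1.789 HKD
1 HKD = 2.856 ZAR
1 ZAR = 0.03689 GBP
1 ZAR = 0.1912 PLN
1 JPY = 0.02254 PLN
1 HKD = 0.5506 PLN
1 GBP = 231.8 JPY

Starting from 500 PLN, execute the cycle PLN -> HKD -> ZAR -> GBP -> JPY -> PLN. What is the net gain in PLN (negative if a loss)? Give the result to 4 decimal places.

-7.6040

500 PLN × 1.789 = 894.5 HKD
894.5 HKD × 2.856 = 2554.692 ZAR
2554.692 ZAR × 0.03689 = 94.24258788 GBP
94.24258788 GBP × 231.8 = 21845.431870584 JPY
21845.431870584 JPY × 0.02254 = 492.39603436296336 PLN
Net change: 492.39603436296336 − 500 = -7.60396563703664 PLN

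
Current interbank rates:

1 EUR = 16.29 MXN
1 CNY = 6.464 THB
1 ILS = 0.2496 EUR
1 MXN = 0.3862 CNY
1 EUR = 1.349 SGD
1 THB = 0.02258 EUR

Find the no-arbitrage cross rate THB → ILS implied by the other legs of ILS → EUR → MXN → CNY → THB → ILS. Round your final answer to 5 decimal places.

Known legs of the cycle: 0.2496 × 16.29 × 0.3862 × 6.464 = 10.1503094464512
For no arbitrage the full-cycle product must be 1, so the missing rate is 1 / 10.1503094464512 ≈ 0.0985192.

0.09852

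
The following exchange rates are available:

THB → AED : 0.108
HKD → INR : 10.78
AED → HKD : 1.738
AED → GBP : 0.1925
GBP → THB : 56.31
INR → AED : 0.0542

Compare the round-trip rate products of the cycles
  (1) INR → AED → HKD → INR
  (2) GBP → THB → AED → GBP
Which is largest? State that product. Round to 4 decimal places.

(1) 0.0542 × 1.738 × 10.78 = 1.01547
(2) 56.31 × 0.108 × 0.1925 = 1.17068
Highest is cycle (2) at 1.1707 (>1, arbitrage).

1.1707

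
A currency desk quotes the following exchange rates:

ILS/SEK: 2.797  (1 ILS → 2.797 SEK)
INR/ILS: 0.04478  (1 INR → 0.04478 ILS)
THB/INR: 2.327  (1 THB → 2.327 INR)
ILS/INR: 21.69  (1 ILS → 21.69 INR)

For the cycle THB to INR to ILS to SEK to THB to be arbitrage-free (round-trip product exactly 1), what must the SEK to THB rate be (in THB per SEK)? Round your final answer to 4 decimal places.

3.4311

Known legs of the cycle: 2.327 × 0.04478 × 2.797 = 0.29145595882
For no arbitrage the full-cycle product must be 1, so the missing rate is 1 / 0.29145595882 ≈ 3.431050.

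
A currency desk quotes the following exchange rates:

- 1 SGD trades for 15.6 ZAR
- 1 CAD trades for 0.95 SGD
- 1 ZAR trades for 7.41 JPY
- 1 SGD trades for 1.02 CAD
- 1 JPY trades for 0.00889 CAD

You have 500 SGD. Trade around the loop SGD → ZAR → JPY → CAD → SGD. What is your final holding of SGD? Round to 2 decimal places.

488.13

500 SGD × 15.6 = 7800 ZAR
7800 ZAR × 7.41 = 57798 JPY
57798 JPY × 0.00889 = 513.82422 CAD
513.82422 CAD × 0.95 = 488.133009 SGD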